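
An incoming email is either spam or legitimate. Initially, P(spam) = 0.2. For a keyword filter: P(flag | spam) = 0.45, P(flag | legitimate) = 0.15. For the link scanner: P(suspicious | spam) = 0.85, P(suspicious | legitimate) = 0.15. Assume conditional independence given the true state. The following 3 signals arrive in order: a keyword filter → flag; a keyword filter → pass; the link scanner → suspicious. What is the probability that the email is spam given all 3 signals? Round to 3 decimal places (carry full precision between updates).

0.733

After a keyword filter='flag': P(spam) = 0.45·0.2000 / (0.45·0.2000 + 0.15·0.8000) ≈ 0.4286
After a keyword filter='pass': P(spam) = 0.55·0.4286 / (0.55·0.4286 + 0.85·0.5714) ≈ 0.3267
After the link scanner='suspicious': P(spam) = 0.85·0.3267 / (0.85·0.3267 + 0.15·0.6733) ≈ 0.7333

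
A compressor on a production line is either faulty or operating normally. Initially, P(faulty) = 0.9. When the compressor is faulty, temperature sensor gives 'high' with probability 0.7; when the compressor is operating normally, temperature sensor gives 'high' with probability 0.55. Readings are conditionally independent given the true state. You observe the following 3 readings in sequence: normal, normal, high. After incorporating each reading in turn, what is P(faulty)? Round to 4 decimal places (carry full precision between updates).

0.8358

Each posterior becomes the prior for the next update.
After 'normal': P(faulty) = 0.3·0.9000 / (0.3·0.9000 + 0.45·0.1000) ≈ 0.8571
After 'normal': P(faulty) = 0.3·0.8571 / (0.3·0.8571 + 0.45·0.1429) ≈ 0.8000
After 'high': P(faulty) = 0.7·0.8000 / (0.7·0.8000 + 0.55·0.2000) ≈ 0.8358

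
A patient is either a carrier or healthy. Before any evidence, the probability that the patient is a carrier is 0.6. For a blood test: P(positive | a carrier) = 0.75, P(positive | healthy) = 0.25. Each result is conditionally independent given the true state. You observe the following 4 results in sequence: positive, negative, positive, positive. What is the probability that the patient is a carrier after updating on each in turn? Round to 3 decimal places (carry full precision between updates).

Each posterior becomes the prior for the next update.
After 'positive': P(carrier) = 0.75·0.6000 / (0.75·0.6000 + 0.25·0.4000) ≈ 0.8182
After 'negative': P(carrier) = 0.25·0.8182 / (0.25·0.8182 + 0.75·0.1818) ≈ 0.6000
After 'positive': P(carrier) = 0.75·0.6000 / (0.75·0.6000 + 0.25·0.4000) ≈ 0.8182
After 'positive': P(carrier) = 0.75·0.8182 / (0.75·0.8182 + 0.25·0.1818) ≈ 0.9310

0.931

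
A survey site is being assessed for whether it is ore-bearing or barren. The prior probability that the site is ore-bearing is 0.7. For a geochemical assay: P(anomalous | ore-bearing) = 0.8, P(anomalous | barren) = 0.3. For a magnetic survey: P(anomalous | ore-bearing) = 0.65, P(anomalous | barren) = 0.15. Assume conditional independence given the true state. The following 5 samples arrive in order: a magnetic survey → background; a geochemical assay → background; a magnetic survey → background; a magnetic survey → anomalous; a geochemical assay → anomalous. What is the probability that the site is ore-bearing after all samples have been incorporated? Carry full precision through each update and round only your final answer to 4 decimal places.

Apply Bayes' rule sequentially, carrying P(ore) forward.
After a magnetic survey='background': P(ore) = 0.35·0.7000 / (0.35·0.7000 + 0.85·0.3000) ≈ 0.4900
After a geochemical assay='background': P(ore) = 0.2·0.4900 / (0.2·0.4900 + 0.7·0.5100) ≈ 0.2154
After a magnetic survey='background': P(ore) = 0.35·0.2154 / (0.35·0.2154 + 0.85·0.7846) ≈ 0.1016
After a magnetic survey='anomalous': P(ore) = 0.65·0.1016 / (0.65·0.1016 + 0.15·0.8984) ≈ 0.3288
After a geochemical assay='anomalous': P(ore) = 0.8·0.3288 / (0.8·0.3288 + 0.3·0.6712) ≈ 0.5664

0.5664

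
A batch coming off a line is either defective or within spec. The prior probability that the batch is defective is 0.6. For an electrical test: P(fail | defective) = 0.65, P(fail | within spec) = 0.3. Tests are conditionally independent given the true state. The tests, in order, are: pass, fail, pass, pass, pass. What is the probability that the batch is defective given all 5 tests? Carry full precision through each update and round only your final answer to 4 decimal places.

0.1688

Apply Bayes' rule sequentially, carrying P(defective) forward.
After 'pass': P(defective) = 0.35·0.6000 / (0.35·0.6000 + 0.7·0.4000) ≈ 0.4286
After 'fail': P(defective) = 0.65·0.4286 / (0.65·0.4286 + 0.3·0.5714) ≈ 0.6190
After 'pass': P(defective) = 0.35·0.6190 / (0.35·0.6190 + 0.7·0.3810) ≈ 0.4483
After 'pass': P(defective) = 0.35·0.4483 / (0.35·0.4483 + 0.7·0.5517) ≈ 0.2889
After 'pass': P(defective) = 0.35·0.2889 / (0.35·0.2889 + 0.7·0.7111) ≈ 0.1688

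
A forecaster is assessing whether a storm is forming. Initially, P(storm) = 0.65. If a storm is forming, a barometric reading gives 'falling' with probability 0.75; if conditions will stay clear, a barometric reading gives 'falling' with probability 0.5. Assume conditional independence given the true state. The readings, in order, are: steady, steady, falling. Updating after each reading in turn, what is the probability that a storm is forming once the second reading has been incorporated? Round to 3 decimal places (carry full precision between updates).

0.317

After 'steady': P(storm) = 0.25·0.6500 / (0.25·0.6500 + 0.5·0.3500) ≈ 0.4815
After 'steady': P(storm) = 0.25·0.4815 / (0.25·0.4815 + 0.5·0.5185) ≈ 0.3171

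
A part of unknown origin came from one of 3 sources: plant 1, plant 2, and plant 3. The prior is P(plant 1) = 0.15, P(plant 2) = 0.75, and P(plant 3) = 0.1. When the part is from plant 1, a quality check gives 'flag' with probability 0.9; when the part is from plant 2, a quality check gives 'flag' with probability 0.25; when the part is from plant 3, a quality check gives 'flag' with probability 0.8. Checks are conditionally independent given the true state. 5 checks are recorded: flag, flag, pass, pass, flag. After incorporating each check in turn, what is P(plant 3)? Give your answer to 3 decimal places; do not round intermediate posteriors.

After 'flag': normaliser = 0.9·0.1500 + 0.25·0.7500 + 0.8·0.1000; P(plant 1) ≈ 0.3354, P(plant 2) ≈ 0.4658, P(plant 3) ≈ 0.1988
After 'flag': normaliser = 0.9·0.3354 + 0.25·0.4658 + 0.8·0.1988; P(plant 1) ≈ 0.5229, P(plant 2) ≈ 0.2017, P(plant 3) ≈ 0.2754
After 'pass': normaliser = 0.1·0.5229 + 0.75·0.2017 + 0.2·0.2754; P(plant 1) ≈ 0.2021, P(plant 2) ≈ 0.5849, P(plant 3) ≈ 0.2130
After 'pass': normaliser = 0.1·0.2021 + 0.75·0.5849 + 0.2·0.2130; P(plant 1) ≈ 0.0403, P(plant 2) ≈ 0.8748, P(plant 3) ≈ 0.0849
After 'flag': normaliser = 0.9·0.0403 + 0.25·0.8748 + 0.8·0.0849; P(plant 1) ≈ 0.1123, P(plant 2) ≈ 0.6772, P(plant 3) ≈ 0.2104

0.210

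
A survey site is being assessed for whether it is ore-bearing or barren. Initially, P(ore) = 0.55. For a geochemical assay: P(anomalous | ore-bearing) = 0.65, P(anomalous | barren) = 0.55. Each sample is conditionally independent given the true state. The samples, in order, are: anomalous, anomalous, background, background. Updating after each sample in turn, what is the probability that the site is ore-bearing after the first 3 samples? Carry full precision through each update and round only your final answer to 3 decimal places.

Each posterior becomes the prior for the next update.
After 'anomalous': P(ore) = 0.65·0.5500 / (0.65·0.5500 + 0.55·0.4500) ≈ 0.5909
After 'anomalous': P(ore) = 0.65·0.5909 / (0.65·0.5909 + 0.55·0.4091) ≈ 0.6306
After 'background': P(ore) = 0.35·0.6306 / (0.35·0.6306 + 0.45·0.3694) ≈ 0.5704

0.570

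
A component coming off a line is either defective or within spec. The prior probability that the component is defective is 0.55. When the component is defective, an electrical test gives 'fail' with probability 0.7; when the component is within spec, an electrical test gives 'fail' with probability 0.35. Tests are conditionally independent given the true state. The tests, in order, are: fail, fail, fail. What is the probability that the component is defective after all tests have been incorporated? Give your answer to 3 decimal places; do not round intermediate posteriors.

0.907

Each posterior becomes the prior for the next update.
After 'fail': P(defective) = 0.7·0.5500 / (0.7·0.5500 + 0.35·0.4500) ≈ 0.7097
After 'fail': P(defective) = 0.7·0.7097 / (0.7·0.7097 + 0.35·0.2903) ≈ 0.8302
After 'fail': P(defective) = 0.7·0.8302 / (0.7·0.8302 + 0.35·0.1698) ≈ 0.9072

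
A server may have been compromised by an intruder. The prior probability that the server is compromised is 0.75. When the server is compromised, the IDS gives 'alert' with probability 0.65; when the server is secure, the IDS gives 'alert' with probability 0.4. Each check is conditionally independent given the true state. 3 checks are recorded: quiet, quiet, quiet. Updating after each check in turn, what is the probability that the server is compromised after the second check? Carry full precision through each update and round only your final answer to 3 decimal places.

Apply Bayes' rule sequentially, carrying P(compromised) forward.
After 'quiet': P(compromised) = 0.35·0.7500 / (0.35·0.7500 + 0.6·0.2500) ≈ 0.6364
After 'quiet': P(compromised) = 0.35·0.6364 / (0.35·0.6364 + 0.6·0.3636) ≈ 0.5052

0.505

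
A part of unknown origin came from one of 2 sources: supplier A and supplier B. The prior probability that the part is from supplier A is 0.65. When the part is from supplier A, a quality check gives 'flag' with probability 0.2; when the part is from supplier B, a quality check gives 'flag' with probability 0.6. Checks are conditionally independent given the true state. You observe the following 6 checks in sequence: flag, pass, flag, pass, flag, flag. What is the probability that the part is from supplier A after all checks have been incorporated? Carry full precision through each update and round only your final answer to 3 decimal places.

0.084

After 'flag': P(supplier A) = 0.2·0.6500 / (0.2·0.6500 + 0.6·0.3500) ≈ 0.3824
After 'pass': P(supplier A) = 0.8·0.3824 / (0.8·0.3824 + 0.4·0.6176) ≈ 0.5532
After 'flag': P(supplier A) = 0.2·0.5532 / (0.2·0.5532 + 0.6·0.4468) ≈ 0.2921
After 'pass': P(supplier A) = 0.8·0.2921 / (0.8·0.2921 + 0.4·0.7079) ≈ 0.4522
After 'flag': P(supplier A) = 0.2·0.4522 / (0.2·0.4522 + 0.6·0.5478) ≈ 0.2158
After 'flag': P(supplier A) = 0.2·0.2158 / (0.2·0.2158 + 0.6·0.7842) ≈ 0.0840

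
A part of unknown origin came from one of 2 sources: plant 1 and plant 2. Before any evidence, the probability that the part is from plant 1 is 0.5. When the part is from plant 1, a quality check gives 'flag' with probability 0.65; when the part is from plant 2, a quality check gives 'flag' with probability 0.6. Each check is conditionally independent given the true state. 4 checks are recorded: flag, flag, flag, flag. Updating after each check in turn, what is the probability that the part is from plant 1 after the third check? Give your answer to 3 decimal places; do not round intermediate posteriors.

0.560

After 'flag': P(plant 1) = 0.65·0.5000 / (0.65·0.5000 + 0.6·0.5000) ≈ 0.5200
After 'flag': P(plant 1) = 0.65·0.5200 / (0.65·0.5200 + 0.6·0.4800) ≈ 0.5399
After 'flag': P(plant 1) = 0.65·0.5399 / (0.65·0.5399 + 0.6·0.4601) ≈ 0.5597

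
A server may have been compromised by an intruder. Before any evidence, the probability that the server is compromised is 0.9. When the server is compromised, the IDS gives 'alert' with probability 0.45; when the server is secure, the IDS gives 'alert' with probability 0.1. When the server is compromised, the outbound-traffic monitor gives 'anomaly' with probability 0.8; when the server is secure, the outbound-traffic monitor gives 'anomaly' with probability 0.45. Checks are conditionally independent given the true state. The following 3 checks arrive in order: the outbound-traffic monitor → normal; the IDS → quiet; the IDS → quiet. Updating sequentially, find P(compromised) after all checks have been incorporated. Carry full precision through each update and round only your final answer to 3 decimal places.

0.550

Apply Bayes' rule sequentially, carrying P(compromised) forward.
After the outbound-traffic monitor='normal': P(compromised) = 0.2·0.9000 / (0.2·0.9000 + 0.55·0.1000) ≈ 0.7660
After the IDS='quiet': P(compromised) = 0.55·0.7660 / (0.55·0.7660 + 0.9·0.2340) ≈ 0.6667
After the IDS='quiet': P(compromised) = 0.55·0.6667 / (0.55·0.6667 + 0.9·0.3333) ≈ 0.5500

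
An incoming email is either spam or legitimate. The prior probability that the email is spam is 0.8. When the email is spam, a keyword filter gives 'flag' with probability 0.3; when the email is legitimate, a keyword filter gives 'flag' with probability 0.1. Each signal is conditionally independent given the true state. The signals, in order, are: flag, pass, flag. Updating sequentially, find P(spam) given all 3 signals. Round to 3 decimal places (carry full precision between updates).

After 'flag': P(spam) = 0.3·0.8000 / (0.3·0.8000 + 0.1·0.2000) ≈ 0.9231
After 'pass': P(spam) = 0.7·0.9231 / (0.7·0.9231 + 0.9·0.0769) ≈ 0.9032
After 'flag': P(spam) = 0.3·0.9032 / (0.3·0.9032 + 0.1·0.0968) ≈ 0.9655

0.966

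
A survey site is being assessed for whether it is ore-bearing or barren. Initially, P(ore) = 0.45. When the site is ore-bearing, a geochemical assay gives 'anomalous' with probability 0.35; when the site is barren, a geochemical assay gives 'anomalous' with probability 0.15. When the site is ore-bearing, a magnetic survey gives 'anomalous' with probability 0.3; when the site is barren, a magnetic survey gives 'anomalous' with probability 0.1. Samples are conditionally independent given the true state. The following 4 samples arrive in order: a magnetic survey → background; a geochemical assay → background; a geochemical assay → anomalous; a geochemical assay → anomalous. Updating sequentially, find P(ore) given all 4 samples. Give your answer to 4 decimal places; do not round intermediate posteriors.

After a magnetic survey='background': P(ore) = 0.7·0.4500 / (0.7·0.4500 + 0.9·0.5500) ≈ 0.3889
After a geochemical assay='background': P(ore) = 0.65·0.3889 / (0.65·0.3889 + 0.85·0.6111) ≈ 0.3273
After a geochemical assay='anomalous': P(ore) = 0.35·0.3273 / (0.35·0.3273 + 0.15·0.6727) ≈ 0.5317
After a geochemical assay='anomalous': P(ore) = 0.35·0.5317 / (0.35·0.5317 + 0.15·0.4683) ≈ 0.7260

0.7260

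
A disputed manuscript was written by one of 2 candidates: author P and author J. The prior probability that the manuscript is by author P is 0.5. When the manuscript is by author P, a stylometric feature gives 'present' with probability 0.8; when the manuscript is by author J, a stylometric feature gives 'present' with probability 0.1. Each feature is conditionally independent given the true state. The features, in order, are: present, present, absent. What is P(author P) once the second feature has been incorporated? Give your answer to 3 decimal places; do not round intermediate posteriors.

0.985

Each posterior becomes the prior for the next update.
After 'present': P(author P) = 0.8·0.5000 / (0.8·0.5000 + 0.1·0.5000) ≈ 0.8889
After 'present': P(author P) = 0.8·0.8889 / (0.8·0.8889 + 0.1·0.1111) ≈ 0.9846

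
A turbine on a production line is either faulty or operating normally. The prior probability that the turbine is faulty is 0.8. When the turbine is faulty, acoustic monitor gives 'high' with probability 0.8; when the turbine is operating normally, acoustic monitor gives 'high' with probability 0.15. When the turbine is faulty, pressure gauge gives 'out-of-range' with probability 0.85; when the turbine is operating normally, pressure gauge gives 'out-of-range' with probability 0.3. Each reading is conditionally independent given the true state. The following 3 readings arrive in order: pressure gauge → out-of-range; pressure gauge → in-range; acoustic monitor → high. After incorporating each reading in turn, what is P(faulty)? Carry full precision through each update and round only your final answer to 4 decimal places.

After pressure gauge='out-of-range': P(faulty) = 0.85·0.8000 / (0.85·0.8000 + 0.3·0.2000) ≈ 0.9189
After pressure gauge='in-range': P(faulty) = 0.15·0.9189 / (0.15·0.9189 + 0.7·0.0811) ≈ 0.7083
After acoustic monitor='high': P(faulty) = 0.8·0.7083 / (0.8·0.7083 + 0.15·0.2917) ≈ 0.9283

0.9283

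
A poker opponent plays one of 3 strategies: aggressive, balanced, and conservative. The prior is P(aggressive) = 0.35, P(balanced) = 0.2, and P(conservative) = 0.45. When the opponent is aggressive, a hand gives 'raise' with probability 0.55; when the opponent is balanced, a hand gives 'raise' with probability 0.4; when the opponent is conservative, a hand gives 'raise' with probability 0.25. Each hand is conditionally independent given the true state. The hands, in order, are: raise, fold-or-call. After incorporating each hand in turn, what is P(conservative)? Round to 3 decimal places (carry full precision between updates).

After 'raise': normaliser = 0.55·0.3500 + 0.4·0.2000 + 0.25·0.4500; P(aggressive) ≈ 0.5000, P(balanced) ≈ 0.2078, P(conservative) ≈ 0.2922
After 'fold-or-call': normaliser = 0.45·0.5000 + 0.6·0.2078 + 0.75·0.2922; P(aggressive) ≈ 0.3955, P(balanced) ≈ 0.2192, P(conservative) ≈ 0.3853

0.385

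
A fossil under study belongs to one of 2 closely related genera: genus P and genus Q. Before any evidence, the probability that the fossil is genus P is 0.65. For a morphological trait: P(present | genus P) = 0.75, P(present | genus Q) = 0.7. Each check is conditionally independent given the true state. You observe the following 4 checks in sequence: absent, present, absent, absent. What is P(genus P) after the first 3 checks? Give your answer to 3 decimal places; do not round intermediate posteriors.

0.580

After 'absent': P(genus P) = 0.25·0.6500 / (0.25·0.6500 + 0.3·0.3500) ≈ 0.6075
After 'present': P(genus P) = 0.75·0.6075 / (0.75·0.6075 + 0.7·0.3925) ≈ 0.6238
After 'absent': P(genus P) = 0.25·0.6238 / (0.25·0.6238 + 0.3·0.3762) ≈ 0.5801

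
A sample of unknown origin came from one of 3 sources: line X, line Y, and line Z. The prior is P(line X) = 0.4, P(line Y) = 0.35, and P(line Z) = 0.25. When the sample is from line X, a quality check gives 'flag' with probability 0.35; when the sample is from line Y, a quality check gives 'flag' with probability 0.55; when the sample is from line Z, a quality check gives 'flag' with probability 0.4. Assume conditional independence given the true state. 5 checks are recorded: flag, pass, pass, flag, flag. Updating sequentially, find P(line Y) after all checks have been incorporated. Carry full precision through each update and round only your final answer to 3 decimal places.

Apply Bayes' rule sequentially, carrying P(line Y) forward.
After 'flag': normaliser = 0.35·0.4000 + 0.55·0.3500 + 0.4·0.2500; P(line X) ≈ 0.3237, P(line Y) ≈ 0.4451, P(line Z) ≈ 0.2312
After 'pass': normaliser = 0.65·0.3237 + 0.45·0.4451 + 0.6·0.2312; P(line X) ≈ 0.3830, P(line Y) ≈ 0.3645, P(line Z) ≈ 0.2525
After 'pass': normaliser = 0.65·0.3830 + 0.45·0.3645 + 0.6·0.2525; P(line X) ≈ 0.4410, P(line Y) ≈ 0.2906, P(line Z) ≈ 0.2684
After 'flag': normaliser = 0.35·0.4410 + 0.55·0.2906 + 0.4·0.2684; P(line X) ≈ 0.3661, P(line Y) ≈ 0.3792, P(line Z) ≈ 0.2547
After 'flag': normaliser = 0.35·0.3661 + 0.55·0.3792 + 0.4·0.2547; P(line X) ≈ 0.2922, P(line Y) ≈ 0.4755, P(line Z) ≈ 0.2323

0.476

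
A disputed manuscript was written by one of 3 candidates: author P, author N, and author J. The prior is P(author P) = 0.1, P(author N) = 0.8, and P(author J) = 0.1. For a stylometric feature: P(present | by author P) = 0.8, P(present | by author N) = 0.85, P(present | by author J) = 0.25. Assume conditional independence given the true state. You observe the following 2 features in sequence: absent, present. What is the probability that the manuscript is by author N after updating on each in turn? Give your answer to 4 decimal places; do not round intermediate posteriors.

0.7459

After 'absent': normaliser = 0.2·0.1000 + 0.15·0.8000 + 0.75·0.1000; P(author P) ≈ 0.0930, P(author N) ≈ 0.5581, P(author J) ≈ 0.3488
After 'present': normaliser = 0.8·0.0930 + 0.85·0.5581 + 0.25·0.3488; P(author P) ≈ 0.1170, P(author N) ≈ 0.7459, P(author J) ≈ 0.1371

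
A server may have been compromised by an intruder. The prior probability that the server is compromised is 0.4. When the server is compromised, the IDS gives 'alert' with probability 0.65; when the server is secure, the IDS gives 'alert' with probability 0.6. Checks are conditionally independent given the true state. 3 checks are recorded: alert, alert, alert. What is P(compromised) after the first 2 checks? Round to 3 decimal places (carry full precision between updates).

After 'alert': P(compromised) = 0.65·0.4000 / (0.65·0.4000 + 0.6·0.6000) ≈ 0.4194
After 'alert': P(compromised) = 0.65·0.4194 / (0.65·0.4194 + 0.6·0.5806) ≈ 0.4390

0.439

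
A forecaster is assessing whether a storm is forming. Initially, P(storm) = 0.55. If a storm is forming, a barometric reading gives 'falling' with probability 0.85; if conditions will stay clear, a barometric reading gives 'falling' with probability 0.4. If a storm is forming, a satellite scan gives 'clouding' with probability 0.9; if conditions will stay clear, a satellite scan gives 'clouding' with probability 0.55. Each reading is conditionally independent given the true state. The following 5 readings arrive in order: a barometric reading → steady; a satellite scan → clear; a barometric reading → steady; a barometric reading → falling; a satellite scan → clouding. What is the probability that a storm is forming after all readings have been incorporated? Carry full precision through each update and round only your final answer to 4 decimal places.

After a barometric reading='steady': P(storm) = 0.15·0.5500 / (0.15·0.5500 + 0.6·0.4500) ≈ 0.2340
After a satellite scan='clear': P(storm) = 0.1·0.2340 / (0.1·0.2340 + 0.45·0.7660) ≈ 0.0636
After a barometric reading='steady': P(storm) = 0.15·0.0636 / (0.15·0.0636 + 0.6·0.9364) ≈ 0.0167
After a barometric reading='falling': P(storm) = 0.85·0.0167 / (0.85·0.0167 + 0.4·0.9833) ≈ 0.0348
After a satellite scan='clouding': P(storm) = 0.9·0.0348 / (0.9·0.0348 + 0.55·0.9652) ≈ 0.0557

0.0557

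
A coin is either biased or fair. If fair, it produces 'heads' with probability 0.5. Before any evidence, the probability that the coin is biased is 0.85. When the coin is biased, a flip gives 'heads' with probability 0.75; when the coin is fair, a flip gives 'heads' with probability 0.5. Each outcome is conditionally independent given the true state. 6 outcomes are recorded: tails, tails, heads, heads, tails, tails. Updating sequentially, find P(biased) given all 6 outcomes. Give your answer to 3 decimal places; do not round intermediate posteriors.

0.443

After 'tails': P(biased) = 0.25·0.8500 / (0.25·0.8500 + 0.5·0.1500) ≈ 0.7391
After 'tails': P(biased) = 0.25·0.7391 / (0.25·0.7391 + 0.5·0.2609) ≈ 0.5862
After 'heads': P(biased) = 0.75·0.5862 / (0.75·0.5862 + 0.5·0.4138) ≈ 0.6800
After 'heads': P(biased) = 0.75·0.6800 / (0.75·0.6800 + 0.5·0.3200) ≈ 0.7612
After 'tails': P(biased) = 0.25·0.7612 / (0.25·0.7612 + 0.5·0.2388) ≈ 0.6145
After 'tails': P(biased) = 0.25·0.6145 / (0.25·0.6145 + 0.5·0.3855) ≈ 0.4435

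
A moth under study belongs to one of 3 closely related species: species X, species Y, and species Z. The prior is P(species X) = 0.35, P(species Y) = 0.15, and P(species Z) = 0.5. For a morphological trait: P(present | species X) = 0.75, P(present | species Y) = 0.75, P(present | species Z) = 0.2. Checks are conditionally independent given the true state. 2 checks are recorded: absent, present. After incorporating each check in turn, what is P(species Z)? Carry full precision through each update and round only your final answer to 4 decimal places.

0.4604

After 'absent': normaliser = 0.25·0.3500 + 0.25·0.1500 + 0.8·0.5000; P(species X) ≈ 0.1667, P(species Y) ≈ 0.0714, P(species Z) ≈ 0.7619
After 'present': normaliser = 0.75·0.1667 + 0.75·0.0714 + 0.2·0.7619; P(species X) ≈ 0.3777, P(species Y) ≈ 0.1619, P(species Z) ≈ 0.4604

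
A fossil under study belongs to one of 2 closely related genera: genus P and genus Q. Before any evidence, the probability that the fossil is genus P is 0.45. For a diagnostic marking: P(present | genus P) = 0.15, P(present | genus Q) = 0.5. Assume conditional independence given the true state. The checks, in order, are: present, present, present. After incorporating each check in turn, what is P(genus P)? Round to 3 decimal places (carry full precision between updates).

0.022

After 'present': P(genus P) = 0.15·0.4500 / (0.15·0.4500 + 0.5·0.5500) ≈ 0.1971
After 'present': P(genus P) = 0.15·0.1971 / (0.15·0.1971 + 0.5·0.8029) ≈ 0.0686
After 'present': P(genus P) = 0.15·0.0686 / (0.15·0.0686 + 0.5·0.9314) ≈ 0.0216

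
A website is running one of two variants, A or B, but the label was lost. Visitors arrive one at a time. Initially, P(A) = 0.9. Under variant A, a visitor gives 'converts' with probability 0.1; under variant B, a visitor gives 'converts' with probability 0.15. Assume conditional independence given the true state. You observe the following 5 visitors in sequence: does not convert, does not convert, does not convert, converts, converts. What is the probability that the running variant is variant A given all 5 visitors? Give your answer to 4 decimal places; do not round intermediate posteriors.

After 'does not convert': P(A) = 0.9·0.9000 / (0.9·0.9000 + 0.85·0.1000) ≈ 0.9050
After 'does not convert': P(A) = 0.9·0.9050 / (0.9·0.9050 + 0.85·0.0950) ≈ 0.9098
After 'does not convert': P(A) = 0.9·0.9098 / (0.9·0.9098 + 0.85·0.0902) ≈ 0.9144
After 'converts': P(A) = 0.1·0.9144 / (0.1·0.9144 + 0.15·0.0856) ≈ 0.8769
After 'converts': P(A) = 0.1·0.8769 / (0.1·0.8769 + 0.15·0.1231) ≈ 0.8260

0.8260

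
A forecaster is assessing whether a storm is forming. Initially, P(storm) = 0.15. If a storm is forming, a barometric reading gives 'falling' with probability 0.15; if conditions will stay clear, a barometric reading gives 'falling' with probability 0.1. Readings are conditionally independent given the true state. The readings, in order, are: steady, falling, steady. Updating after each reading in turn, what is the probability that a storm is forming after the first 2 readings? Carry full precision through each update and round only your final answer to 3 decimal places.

Apply Bayes' rule sequentially, carrying P(storm) forward.
After 'steady': P(storm) = 0.85·0.1500 / (0.85·0.1500 + 0.9·0.8500) ≈ 0.1429
After 'falling': P(storm) = 0.15·0.1429 / (0.15·0.1429 + 0.1·0.8571) ≈ 0.2000

0.200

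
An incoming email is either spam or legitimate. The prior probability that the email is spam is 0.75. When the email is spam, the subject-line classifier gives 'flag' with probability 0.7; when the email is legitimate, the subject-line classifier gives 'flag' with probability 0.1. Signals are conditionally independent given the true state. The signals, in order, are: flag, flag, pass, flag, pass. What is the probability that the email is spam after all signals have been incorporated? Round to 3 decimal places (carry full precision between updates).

0.991

After 'flag': P(spam) = 0.7·0.7500 / (0.7·0.7500 + 0.1·0.2500) ≈ 0.9545
After 'flag': P(spam) = 0.7·0.9545 / (0.7·0.9545 + 0.1·0.0455) ≈ 0.9932
After 'pass': P(spam) = 0.3·0.9932 / (0.3·0.9932 + 0.9·0.0068) ≈ 0.9800
After 'flag': P(spam) = 0.7·0.9800 / (0.7·0.9800 + 0.1·0.0200) ≈ 0.9971
After 'pass': P(spam) = 0.3·0.9971 / (0.3·0.9971 + 0.9·0.0029) ≈ 0.9913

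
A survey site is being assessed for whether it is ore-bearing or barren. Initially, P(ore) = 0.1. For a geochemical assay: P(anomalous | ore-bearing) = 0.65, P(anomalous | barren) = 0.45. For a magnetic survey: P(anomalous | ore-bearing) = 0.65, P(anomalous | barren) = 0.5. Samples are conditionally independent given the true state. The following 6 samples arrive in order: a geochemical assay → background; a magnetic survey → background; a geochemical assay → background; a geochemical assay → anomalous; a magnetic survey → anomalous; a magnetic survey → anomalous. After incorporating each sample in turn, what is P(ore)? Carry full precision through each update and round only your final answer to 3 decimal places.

After a geochemical assay='background': P(ore) = 0.35·0.1000 / (0.35·0.1000 + 0.55·0.9000) ≈ 0.0660
After a magnetic survey='background': P(ore) = 0.35·0.0660 / (0.35·0.0660 + 0.5·0.9340) ≈ 0.0472
After a geochemical assay='background': P(ore) = 0.35·0.0472 / (0.35·0.0472 + 0.55·0.9528) ≈ 0.0305
After a geochemical assay='anomalous': P(ore) = 0.65·0.0305 / (0.65·0.0305 + 0.45·0.9695) ≈ 0.0435
After a magnetic survey='anomalous': P(ore) = 0.65·0.0435 / (0.65·0.0435 + 0.5·0.9565) ≈ 0.0558
After a magnetic survey='anomalous': P(ore) = 0.65·0.0558 / (0.65·0.0558 + 0.5·0.9442) ≈ 0.0714

0.071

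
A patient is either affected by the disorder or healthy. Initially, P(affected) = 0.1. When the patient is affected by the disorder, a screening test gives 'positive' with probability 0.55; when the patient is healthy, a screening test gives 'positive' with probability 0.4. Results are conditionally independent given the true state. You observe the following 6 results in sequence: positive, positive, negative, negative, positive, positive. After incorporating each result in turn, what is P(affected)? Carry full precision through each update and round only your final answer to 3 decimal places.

0.183

After 'positive': P(affected) = 0.55·0.1000 / (0.55·0.1000 + 0.4·0.9000) ≈ 0.1325
After 'positive': P(affected) = 0.55·0.1325 / (0.55·0.1325 + 0.4·0.8675) ≈ 0.1736
After 'negative': P(affected) = 0.45·0.1736 / (0.45·0.1736 + 0.6·0.8264) ≈ 0.1361
After 'negative': P(affected) = 0.45·0.1361 / (0.45·0.1361 + 0.6·0.8639) ≈ 0.1057
After 'positive': P(affected) = 0.55·0.1057 / (0.55·0.1057 + 0.4·0.8943) ≈ 0.1398
After 'positive': P(affected) = 0.55·0.1398 / (0.55·0.1398 + 0.4·0.8602) ≈ 0.1826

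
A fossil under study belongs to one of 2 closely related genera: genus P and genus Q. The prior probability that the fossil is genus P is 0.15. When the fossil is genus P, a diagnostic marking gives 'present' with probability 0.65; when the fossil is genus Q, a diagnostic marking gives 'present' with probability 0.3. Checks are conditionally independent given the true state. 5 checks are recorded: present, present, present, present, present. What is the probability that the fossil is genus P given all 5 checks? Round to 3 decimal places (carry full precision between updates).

Each posterior becomes the prior for the next update.
After 'present': P(genus P) = 0.65·0.1500 / (0.65·0.1500 + 0.3·0.8500) ≈ 0.2766
After 'present': P(genus P) = 0.65·0.2766 / (0.65·0.2766 + 0.3·0.7234) ≈ 0.4531
After 'present': P(genus P) = 0.65·0.4531 / (0.65·0.4531 + 0.3·0.5469) ≈ 0.6422
After 'present': P(genus P) = 0.65·0.6422 / (0.65·0.6422 + 0.3·0.3578) ≈ 0.7955
After 'present': P(genus P) = 0.65·0.7955 / (0.65·0.7955 + 0.3·0.2045) ≈ 0.8939

0.894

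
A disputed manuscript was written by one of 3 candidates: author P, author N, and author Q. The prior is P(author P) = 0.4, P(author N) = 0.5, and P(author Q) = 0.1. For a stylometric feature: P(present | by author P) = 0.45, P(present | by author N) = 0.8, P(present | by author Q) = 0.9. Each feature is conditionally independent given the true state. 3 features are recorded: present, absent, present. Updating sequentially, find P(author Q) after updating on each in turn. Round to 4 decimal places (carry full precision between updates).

0.0694

After 'present': normaliser = 0.45·0.4000 + 0.8·0.5000 + 0.9·0.1000; P(author P) ≈ 0.2687, P(author N) ≈ 0.5970, P(author Q) ≈ 0.1343
After 'absent': normaliser = 0.55·0.2687 + 0.2·0.5970 + 0.1·0.1343; P(author P) ≈ 0.5266, P(author N) ≈ 0.4255, P(author Q) ≈ 0.0479
After 'present': normaliser = 0.45·0.5266 + 0.8·0.4255 + 0.9·0.0479; P(author P) ≈ 0.3819, P(author N) ≈ 0.5486, P(author Q) ≈ 0.0694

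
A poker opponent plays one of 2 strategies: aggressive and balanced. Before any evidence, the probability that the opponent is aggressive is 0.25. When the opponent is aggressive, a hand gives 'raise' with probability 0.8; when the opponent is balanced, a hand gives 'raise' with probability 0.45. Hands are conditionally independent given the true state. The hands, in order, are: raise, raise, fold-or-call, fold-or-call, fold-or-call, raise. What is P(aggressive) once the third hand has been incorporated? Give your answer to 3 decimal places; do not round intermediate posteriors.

Each posterior becomes the prior for the next update.
After 'raise': P(aggressive) = 0.8·0.2500 / (0.8·0.2500 + 0.45·0.7500) ≈ 0.3721
After 'raise': P(aggressive) = 0.8·0.3721 / (0.8·0.3721 + 0.45·0.6279) ≈ 0.5130
After 'fold-or-call': P(aggressive) = 0.2·0.5130 / (0.2·0.5130 + 0.55·0.4870) ≈ 0.2770

0.277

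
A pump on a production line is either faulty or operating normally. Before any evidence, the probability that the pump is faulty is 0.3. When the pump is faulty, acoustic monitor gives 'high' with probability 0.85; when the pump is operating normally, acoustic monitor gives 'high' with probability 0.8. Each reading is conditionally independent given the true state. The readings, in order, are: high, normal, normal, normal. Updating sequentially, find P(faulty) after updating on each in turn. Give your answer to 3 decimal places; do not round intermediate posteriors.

After 'high': P(faulty) = 0.85·0.3000 / (0.85·0.3000 + 0.8·0.7000) ≈ 0.3129
After 'normal': P(faulty) = 0.15·0.3129 / (0.15·0.3129 + 0.2·0.6871) ≈ 0.2546
After 'normal': P(faulty) = 0.15·0.2546 / (0.15·0.2546 + 0.2·0.7454) ≈ 0.2039
After 'normal': P(faulty) = 0.15·0.2039 / (0.15·0.2039 + 0.2·0.7961) ≈ 0.1611

0.161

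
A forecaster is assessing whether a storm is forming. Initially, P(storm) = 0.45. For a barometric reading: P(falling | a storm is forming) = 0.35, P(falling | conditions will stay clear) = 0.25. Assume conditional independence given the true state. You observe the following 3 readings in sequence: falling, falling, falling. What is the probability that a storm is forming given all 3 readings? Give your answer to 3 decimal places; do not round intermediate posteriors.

Apply Bayes' rule sequentially, carrying P(storm) forward.
After 'falling': P(storm) = 0.35·0.4500 / (0.35·0.4500 + 0.25·0.5500) ≈ 0.5339
After 'falling': P(storm) = 0.35·0.5339 / (0.35·0.5339 + 0.25·0.4661) ≈ 0.6159
After 'falling': P(storm) = 0.35·0.6159 / (0.35·0.6159 + 0.25·0.3841) ≈ 0.6918

0.692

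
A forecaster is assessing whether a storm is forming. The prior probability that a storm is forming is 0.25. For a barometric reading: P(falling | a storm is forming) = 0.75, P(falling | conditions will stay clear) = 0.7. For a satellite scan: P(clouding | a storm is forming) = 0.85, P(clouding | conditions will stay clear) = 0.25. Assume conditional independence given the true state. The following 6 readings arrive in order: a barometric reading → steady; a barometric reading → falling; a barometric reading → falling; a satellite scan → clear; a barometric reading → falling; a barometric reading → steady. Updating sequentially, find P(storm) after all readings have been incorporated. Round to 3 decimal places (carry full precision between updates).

After a barometric reading='steady': P(storm) = 0.25·0.2500 / (0.25·0.2500 + 0.3·0.7500) ≈ 0.2174
After a barometric reading='falling': P(storm) = 0.75·0.2174 / (0.75·0.2174 + 0.7·0.7826) ≈ 0.2294
After a barometric reading='falling': P(storm) = 0.75·0.2294 / (0.75·0.2294 + 0.7·0.7706) ≈ 0.2418
After a satellite scan='clear': P(storm) = 0.15·0.2418 / (0.15·0.2418 + 0.75·0.7582) ≈ 0.0600
After a barometric reading='falling': P(storm) = 0.75·0.0600 / (0.75·0.0600 + 0.7·0.9400) ≈ 0.0640
After a barometric reading='steady': P(storm) = 0.25·0.0640 / (0.25·0.0640 + 0.3·0.9360) ≈ 0.0539

0.054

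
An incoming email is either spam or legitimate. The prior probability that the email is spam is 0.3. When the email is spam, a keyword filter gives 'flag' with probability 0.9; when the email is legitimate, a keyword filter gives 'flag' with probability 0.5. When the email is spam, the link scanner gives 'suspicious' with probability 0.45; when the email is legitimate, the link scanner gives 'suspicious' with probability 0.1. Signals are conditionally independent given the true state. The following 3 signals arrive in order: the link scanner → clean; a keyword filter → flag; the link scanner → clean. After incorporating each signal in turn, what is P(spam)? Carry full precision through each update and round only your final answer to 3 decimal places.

After the link scanner='clean': P(spam) = 0.55·0.3000 / (0.55·0.3000 + 0.9·0.7000) ≈ 0.2075
After a keyword filter='flag': P(spam) = 0.9·0.2075 / (0.9·0.2075 + 0.5·0.7925) ≈ 0.3204
After the link scanner='clean': P(spam) = 0.55·0.3204 / (0.55·0.3204 + 0.9·0.6796) ≈ 0.2237

0.224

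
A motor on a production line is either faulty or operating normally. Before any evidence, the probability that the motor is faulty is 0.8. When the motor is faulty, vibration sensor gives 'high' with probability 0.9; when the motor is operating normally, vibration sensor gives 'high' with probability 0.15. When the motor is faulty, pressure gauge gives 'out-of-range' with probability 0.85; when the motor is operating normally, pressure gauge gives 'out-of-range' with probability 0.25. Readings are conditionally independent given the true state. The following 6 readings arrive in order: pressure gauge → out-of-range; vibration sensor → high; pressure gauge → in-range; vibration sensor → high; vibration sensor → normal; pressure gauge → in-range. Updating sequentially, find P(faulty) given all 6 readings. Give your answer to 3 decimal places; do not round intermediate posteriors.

0.697

After pressure gauge='out-of-range': P(faulty) = 0.85·0.8000 / (0.85·0.8000 + 0.25·0.2000) ≈ 0.9315
After vibration sensor='high': P(faulty) = 0.9·0.9315 / (0.9·0.9315 + 0.15·0.0685) ≈ 0.9879
After pressure gauge='in-range': P(faulty) = 0.15·0.9879 / (0.15·0.9879 + 0.75·0.0121) ≈ 0.9423
After vibration sensor='high': P(faulty) = 0.9·0.9423 / (0.9·0.9423 + 0.15·0.0577) ≈ 0.9899
After vibration sensor='normal': P(faulty) = 0.1·0.9899 / (0.1·0.9899 + 0.85·0.0101) ≈ 0.9201
After pressure gauge='in-range': P(faulty) = 0.15·0.9201 / (0.15·0.9201 + 0.75·0.0799) ≈ 0.6973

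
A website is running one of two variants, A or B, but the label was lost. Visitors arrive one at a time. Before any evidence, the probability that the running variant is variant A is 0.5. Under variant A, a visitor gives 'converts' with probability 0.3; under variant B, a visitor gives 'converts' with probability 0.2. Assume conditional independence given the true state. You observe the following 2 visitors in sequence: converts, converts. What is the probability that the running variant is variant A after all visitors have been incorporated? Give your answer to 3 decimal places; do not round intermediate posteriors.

0.692

After 'converts': P(A) = 0.3·0.5000 / (0.3·0.5000 + 0.2·0.5000) ≈ 0.6000
After 'converts': P(A) = 0.3·0.6000 / (0.3·0.6000 + 0.2·0.4000) ≈ 0.6923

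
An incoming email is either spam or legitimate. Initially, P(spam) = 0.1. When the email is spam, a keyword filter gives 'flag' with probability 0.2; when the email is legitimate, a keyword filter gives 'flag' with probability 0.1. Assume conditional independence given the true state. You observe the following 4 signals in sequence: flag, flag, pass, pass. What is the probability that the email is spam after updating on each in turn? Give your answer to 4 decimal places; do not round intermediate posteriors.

0.2599

After 'flag': P(spam) = 0.2·0.1000 / (0.2·0.1000 + 0.1·0.9000) ≈ 0.1818
After 'flag': P(spam) = 0.2·0.1818 / (0.2·0.1818 + 0.1·0.8182) ≈ 0.3077
After 'pass': P(spam) = 0.8·0.3077 / (0.8·0.3077 + 0.9·0.6923) ≈ 0.2832
After 'pass': P(spam) = 0.8·0.2832 / (0.8·0.2832 + 0.9·0.7168) ≈ 0.2599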